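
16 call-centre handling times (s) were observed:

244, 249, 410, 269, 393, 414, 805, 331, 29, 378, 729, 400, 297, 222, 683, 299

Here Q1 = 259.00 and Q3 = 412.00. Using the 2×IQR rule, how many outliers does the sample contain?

IQR = 153.00; fences at 259.00 − 306.00 = -47.00 and 412.00 + 306.00 = 718.00.
Outside the cutoffs: 729, 805.

2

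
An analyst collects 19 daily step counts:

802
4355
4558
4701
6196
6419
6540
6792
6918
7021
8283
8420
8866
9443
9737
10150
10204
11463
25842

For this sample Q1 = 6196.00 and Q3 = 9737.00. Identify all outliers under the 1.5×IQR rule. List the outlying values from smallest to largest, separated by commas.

802, 25842

IQR = Q3 − Q1 = 9737.00 − 6196.00 = 3541.00.
Lower fence = Q1 − 1.5·IQR = 6196.00 − 5311.50 = 884.50.
Upper fence = Q3 + 1.5·IQR = 9737.00 + 5311.50 = 15048.50.
802 < 884.50 → outlier.
25842 > 15048.50 → outlier.
All remaining values lie within [884.50, 15048.50].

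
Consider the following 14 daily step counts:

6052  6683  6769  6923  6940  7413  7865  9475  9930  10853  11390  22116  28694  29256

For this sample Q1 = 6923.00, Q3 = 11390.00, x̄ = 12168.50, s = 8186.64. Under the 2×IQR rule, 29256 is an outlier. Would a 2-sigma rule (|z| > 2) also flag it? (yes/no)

yes

z = (29256 − 12168.50) / 8186.64 = 2.09.
|z| = 2.09 > 2.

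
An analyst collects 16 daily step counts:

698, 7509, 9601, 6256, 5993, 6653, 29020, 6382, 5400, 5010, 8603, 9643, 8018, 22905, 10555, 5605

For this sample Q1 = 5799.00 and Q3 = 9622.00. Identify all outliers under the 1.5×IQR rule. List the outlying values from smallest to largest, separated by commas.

IQR = Q3 − Q1 = 9622.00 − 5799.00 = 3823.00.
Lower fence = Q1 − 1.5·IQR = 5799.00 − 5734.50 = 64.50.
Upper fence = Q3 + 1.5·IQR = 9622.00 + 5734.50 = 15356.50.
22905 > 15356.50 → outlier.
29020 > 15356.50 → outlier.
All remaining values lie within [64.50, 15356.50].

22905, 29020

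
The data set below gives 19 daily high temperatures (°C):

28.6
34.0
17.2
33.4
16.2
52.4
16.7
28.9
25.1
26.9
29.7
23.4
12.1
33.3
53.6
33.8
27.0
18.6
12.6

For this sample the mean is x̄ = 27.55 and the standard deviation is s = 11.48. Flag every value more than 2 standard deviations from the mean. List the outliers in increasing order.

52.4, 53.6

Cutoffs at x̄ ± 2s: 27.55 ± 2·11.48 = [4.59, 50.51].
52.4: z = 2.16, |z| > 2 → outlier.
53.6: z = 2.27, |z| > 2 → outlier.
Every other value lies within [4.59, 50.51].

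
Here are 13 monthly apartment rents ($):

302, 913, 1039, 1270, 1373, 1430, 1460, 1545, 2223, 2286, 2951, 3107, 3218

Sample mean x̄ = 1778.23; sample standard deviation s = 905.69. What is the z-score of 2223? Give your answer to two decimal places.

z = (2223 − 1778.23) / 905.69 = 0.49.

0.49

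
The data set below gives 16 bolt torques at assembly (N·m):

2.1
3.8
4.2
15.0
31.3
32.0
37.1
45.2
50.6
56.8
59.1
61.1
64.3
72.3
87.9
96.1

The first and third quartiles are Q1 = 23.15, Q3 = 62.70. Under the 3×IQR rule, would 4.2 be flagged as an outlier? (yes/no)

IQR = Q3 − Q1 = 62.70 − 23.15 = 39.55.
Lower fence = Q1 − 3·IQR = 23.15 − 118.65 = -95.50.
Upper fence = Q3 + 3·IQR = 62.70 + 118.65 = 181.35.
4.2 lies within [-95.50, 181.35].

no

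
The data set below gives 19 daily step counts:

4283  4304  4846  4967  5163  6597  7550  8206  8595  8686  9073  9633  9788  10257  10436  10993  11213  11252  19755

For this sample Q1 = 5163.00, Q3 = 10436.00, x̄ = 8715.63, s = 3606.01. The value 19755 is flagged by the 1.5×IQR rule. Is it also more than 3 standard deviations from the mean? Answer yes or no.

z = (19755 − 8715.63) / 3606.01 = 3.06.
|z| = 3.06 > 3.

yes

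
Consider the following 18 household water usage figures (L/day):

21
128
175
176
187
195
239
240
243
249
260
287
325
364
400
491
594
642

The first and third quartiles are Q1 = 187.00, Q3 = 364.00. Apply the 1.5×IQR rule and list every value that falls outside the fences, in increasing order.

IQR = Q3 − Q1 = 364.00 − 187.00 = 177.00.
Lower fence = Q1 − 1.5·IQR = 187.00 − 265.50 = -78.50.
Upper fence = Q3 + 1.5·IQR = 364.00 + 265.50 = 629.50.
642 > 629.50 → outlier.
All remaining values lie within [-78.50, 629.50].

642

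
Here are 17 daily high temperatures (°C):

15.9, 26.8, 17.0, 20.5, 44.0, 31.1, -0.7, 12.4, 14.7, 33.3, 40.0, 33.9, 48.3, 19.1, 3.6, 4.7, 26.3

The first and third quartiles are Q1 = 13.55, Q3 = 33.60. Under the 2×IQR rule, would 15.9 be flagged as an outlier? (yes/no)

IQR = Q3 − Q1 = 33.60 − 13.55 = 20.05.
Lower fence = Q1 − 2·IQR = 13.55 − 40.10 = -26.55.
Upper fence = Q3 + 2·IQR = 33.60 + 40.10 = 73.70.
15.9 lies within [-26.55, 73.70].

no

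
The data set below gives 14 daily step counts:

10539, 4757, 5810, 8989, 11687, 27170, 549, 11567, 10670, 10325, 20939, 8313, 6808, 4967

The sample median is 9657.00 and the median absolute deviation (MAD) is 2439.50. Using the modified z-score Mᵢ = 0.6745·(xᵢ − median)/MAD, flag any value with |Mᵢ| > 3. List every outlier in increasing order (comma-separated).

20939, 27170

|Mᵢ| > 3 ⇔ |xᵢ − 9657.00| > 3·2439.50/0.6745 = 10850.26.
So outliers lie outside [-1193.26, 20507.26].
20939: M = 3.12 → outlier.
27170: M = 4.84 → outlier.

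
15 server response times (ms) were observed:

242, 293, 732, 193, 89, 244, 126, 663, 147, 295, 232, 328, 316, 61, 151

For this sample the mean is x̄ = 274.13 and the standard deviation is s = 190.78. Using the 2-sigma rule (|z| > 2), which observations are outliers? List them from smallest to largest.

Cutoffs at x̄ ± 2s: 274.13 ± 2·190.78 = [-107.43, 655.69].
663: z = 2.04, |z| > 2 → outlier.
732: z = 2.40, |z| > 2 → outlier.
Every other value lies within [-107.43, 655.69].

663, 732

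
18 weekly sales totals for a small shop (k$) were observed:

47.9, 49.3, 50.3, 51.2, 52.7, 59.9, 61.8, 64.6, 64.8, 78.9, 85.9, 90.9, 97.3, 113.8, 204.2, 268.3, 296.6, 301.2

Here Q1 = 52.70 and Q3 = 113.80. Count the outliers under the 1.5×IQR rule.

IQR = 61.10; fences at 52.70 − 91.65 = -38.95 and 113.80 + 91.65 = 205.45.
Outside the cutoffs: 268.3, 296.6, 301.2.

3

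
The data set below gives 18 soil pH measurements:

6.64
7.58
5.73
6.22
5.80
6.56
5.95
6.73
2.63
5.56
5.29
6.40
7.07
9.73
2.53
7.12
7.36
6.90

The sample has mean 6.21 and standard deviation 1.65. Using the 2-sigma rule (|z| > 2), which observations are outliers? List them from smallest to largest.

Cutoffs at x̄ ± 2s: 6.21 ± 2·1.65 = [2.91, 9.51].
2.53: z = -2.23, |z| > 2 → outlier.
2.63: z = -2.17, |z| > 2 → outlier.
9.73: z = 2.13, |z| > 2 → outlier.
Every other value lies within [2.91, 9.51].

2.53, 2.63, 9.73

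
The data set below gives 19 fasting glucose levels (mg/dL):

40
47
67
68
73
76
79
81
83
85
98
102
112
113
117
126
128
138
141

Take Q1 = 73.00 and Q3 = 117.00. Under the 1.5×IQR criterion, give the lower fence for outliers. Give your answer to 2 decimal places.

7.00

IQR = Q3 − Q1 = 117.00 − 73.00 = 44.00.
Lower fence = Q1 − 1.5·IQR = 73.00 − 66.00 = 7.00.
Upper fence = Q3 + 1.5·IQR = 117.00 + 66.00 = 183.00.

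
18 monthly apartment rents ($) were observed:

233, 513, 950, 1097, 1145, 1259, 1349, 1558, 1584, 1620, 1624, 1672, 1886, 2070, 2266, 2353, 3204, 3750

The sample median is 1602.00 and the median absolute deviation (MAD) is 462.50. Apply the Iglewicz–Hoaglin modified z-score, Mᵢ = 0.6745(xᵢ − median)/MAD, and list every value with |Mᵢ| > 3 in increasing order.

3750

|Mᵢ| > 3 ⇔ |xᵢ − 1602.00| > 3·462.50/0.6745 = 2057.08.
So outliers lie outside [-455.08, 3659.08].
3750: M = 3.13 → outlier.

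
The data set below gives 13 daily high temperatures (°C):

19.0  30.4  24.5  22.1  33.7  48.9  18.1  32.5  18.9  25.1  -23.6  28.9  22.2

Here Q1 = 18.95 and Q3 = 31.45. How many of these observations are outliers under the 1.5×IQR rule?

1

IQR = 12.50; fences at 18.95 − 18.75 = 0.20 and 31.45 + 18.75 = 50.20.
Outside the cutoffs: -23.6.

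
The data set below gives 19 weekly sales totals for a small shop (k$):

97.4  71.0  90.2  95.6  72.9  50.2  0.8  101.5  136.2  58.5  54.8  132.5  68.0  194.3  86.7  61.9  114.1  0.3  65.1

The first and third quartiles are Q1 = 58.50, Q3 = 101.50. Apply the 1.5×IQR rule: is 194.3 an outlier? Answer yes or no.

IQR = Q3 − Q1 = 101.50 − 58.50 = 43.00.
Lower fence = Q1 − 1.5·IQR = 58.50 − 64.50 = -6.00.
Upper fence = Q3 + 1.5·IQR = 101.50 + 64.50 = 166.00.
194.3 lies above the upper fence.

yes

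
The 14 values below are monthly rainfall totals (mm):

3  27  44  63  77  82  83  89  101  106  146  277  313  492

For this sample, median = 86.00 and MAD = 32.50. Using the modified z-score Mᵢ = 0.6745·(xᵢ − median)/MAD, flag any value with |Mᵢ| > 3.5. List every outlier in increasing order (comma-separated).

|Mᵢ| > 3.5 ⇔ |xᵢ − 86.00| > 3.5·32.50/0.6745 = 168.64.
So outliers lie outside [-82.64, 254.64].
277: M = 3.96 → outlier.
313: M = 4.71 → outlier.
492: M = 8.43 → outlier.

277, 313, 492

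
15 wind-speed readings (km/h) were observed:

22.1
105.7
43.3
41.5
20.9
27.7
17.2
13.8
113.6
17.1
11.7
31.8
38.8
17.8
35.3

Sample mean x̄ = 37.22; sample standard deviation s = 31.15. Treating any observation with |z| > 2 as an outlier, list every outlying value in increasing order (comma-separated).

Cutoffs at x̄ ± 2s: 37.22 ± 2·31.15 = [-25.08, 99.52].
105.7: z = 2.20, |z| > 2 → outlier.
113.6: z = 2.45, |z| > 2 → outlier.
Every other value lies within [-25.08, 99.52].

105.7, 113.6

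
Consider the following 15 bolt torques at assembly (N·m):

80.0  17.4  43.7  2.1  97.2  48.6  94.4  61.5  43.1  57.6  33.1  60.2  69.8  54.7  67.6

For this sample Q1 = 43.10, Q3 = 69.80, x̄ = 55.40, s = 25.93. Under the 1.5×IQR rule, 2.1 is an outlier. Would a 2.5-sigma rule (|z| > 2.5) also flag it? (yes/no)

z = (2.1 − 55.40) / 25.93 = -2.06.
|z| = 2.06 ≤ 2.5.

no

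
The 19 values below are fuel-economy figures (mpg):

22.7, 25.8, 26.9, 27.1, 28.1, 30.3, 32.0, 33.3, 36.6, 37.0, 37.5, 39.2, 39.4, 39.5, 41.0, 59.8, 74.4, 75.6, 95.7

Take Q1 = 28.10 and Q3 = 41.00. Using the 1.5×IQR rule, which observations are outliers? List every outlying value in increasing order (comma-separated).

74.4, 75.6, 95.7

IQR = Q3 − Q1 = 41.00 − 28.10 = 12.90.
Lower fence = Q1 − 1.5·IQR = 28.10 − 19.35 = 8.75.
Upper fence = Q3 + 1.5·IQR = 41.00 + 19.35 = 60.35.
74.4 > 60.35 → outlier.
75.6 > 60.35 → outlier.
95.7 > 60.35 → outlier.
All remaining values lie within [8.75, 60.35].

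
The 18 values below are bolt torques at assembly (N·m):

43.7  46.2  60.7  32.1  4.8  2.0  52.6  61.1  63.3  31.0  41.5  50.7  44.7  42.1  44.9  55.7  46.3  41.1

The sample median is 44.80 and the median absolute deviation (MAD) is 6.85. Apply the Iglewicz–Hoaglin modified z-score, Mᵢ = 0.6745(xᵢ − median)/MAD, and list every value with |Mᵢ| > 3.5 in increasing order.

|Mᵢ| > 3.5 ⇔ |xᵢ − 44.80| > 3.5·6.85/0.6745 = 35.54.
So outliers lie outside [9.26, 80.34].
2.0: M = -4.21 → outlier.
4.8: M = -3.94 → outlier.

2.0, 4.8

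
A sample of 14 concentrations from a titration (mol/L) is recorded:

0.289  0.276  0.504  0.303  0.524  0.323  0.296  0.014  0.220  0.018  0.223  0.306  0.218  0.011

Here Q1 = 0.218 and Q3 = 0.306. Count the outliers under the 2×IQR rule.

5

IQR = 0.088; fences at 0.218 − 0.176 = 0.042 and 0.306 + 0.176 = 0.482.
Outside the cutoffs: 0.011, 0.014, 0.018, 0.504, 0.524.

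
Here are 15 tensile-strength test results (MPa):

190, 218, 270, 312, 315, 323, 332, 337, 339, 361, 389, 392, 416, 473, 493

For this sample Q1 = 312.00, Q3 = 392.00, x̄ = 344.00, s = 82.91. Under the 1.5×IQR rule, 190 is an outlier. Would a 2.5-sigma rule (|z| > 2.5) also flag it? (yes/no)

no

z = (190 − 344.00) / 82.91 = -1.86.
|z| = 1.86 ≤ 2.5.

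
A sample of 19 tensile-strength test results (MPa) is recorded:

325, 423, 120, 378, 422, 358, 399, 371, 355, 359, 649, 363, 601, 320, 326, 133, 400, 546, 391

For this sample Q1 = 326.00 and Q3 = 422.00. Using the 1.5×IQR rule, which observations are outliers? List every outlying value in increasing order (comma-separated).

120, 133, 601, 649

IQR = Q3 − Q1 = 422.00 − 326.00 = 96.00.
Lower fence = Q1 − 1.5·IQR = 326.00 − 144.00 = 182.00.
Upper fence = Q3 + 1.5·IQR = 422.00 + 144.00 = 566.00.
120 < 182.00 → outlier.
133 < 182.00 → outlier.
601 > 566.00 → outlier.
649 > 566.00 → outlier.
All remaining values lie within [182.00, 566.00].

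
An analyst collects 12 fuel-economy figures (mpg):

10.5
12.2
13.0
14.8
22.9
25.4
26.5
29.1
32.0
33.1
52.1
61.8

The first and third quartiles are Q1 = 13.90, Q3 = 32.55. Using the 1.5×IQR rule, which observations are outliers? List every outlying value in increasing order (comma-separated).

61.8

IQR = Q3 − Q1 = 32.55 − 13.90 = 18.65.
Lower fence = Q1 − 1.5·IQR = 13.90 − 27.975 = -14.075.
Upper fence = Q3 + 1.5·IQR = 32.55 + 27.975 = 60.525.
61.8 > 60.525 → outlier.
All remaining values lie within [-14.075, 60.525].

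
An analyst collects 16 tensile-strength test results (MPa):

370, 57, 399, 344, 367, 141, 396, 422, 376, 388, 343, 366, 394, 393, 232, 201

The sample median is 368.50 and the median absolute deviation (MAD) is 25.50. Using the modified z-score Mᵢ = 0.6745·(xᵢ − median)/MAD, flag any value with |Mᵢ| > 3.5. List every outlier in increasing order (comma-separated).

57, 141, 201, 232

|Mᵢ| > 3.5 ⇔ |xᵢ − 368.50| > 3.5·25.50/0.6745 = 132.32.
So outliers lie outside [236.18, 500.82].
57: M = -8.24 → outlier.
141: M = -6.02 → outlier.
201: M = -4.43 → outlier.
232: M = -3.61 → outlier.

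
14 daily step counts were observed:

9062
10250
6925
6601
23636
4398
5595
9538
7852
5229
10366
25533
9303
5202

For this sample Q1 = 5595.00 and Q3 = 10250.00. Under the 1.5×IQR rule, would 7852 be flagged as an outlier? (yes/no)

IQR = Q3 − Q1 = 10250.00 − 5595.00 = 4655.00.
Lower fence = Q1 − 1.5·IQR = 5595.00 − 6982.50 = -1387.50.
Upper fence = Q3 + 1.5·IQR = 10250.00 + 6982.50 = 17232.50.
7852 lies within [-1387.50, 17232.50].

no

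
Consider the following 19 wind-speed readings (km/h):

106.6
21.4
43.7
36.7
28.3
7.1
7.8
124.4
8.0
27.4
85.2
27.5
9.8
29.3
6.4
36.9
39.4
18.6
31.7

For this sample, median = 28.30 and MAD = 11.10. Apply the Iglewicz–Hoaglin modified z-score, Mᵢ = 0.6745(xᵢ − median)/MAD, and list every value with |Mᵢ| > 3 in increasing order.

85.2, 106.6, 124.4

|Mᵢ| > 3 ⇔ |xᵢ − 28.30| > 3·11.10/0.6745 = 49.37.
So outliers lie outside [-21.07, 77.67].
85.2: M = 3.46 → outlier.
106.6: M = 4.76 → outlier.
124.4: M = 5.84 → outlier.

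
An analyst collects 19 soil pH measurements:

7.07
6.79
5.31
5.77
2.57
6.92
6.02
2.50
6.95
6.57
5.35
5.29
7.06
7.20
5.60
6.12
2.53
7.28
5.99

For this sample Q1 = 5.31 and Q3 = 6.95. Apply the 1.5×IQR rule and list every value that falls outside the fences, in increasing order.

2.50, 2.53, 2.57

IQR = Q3 − Q1 = 6.95 − 5.31 = 1.64.
Lower fence = Q1 − 1.5·IQR = 5.31 − 2.46 = 2.85.
Upper fence = Q3 + 1.5·IQR = 6.95 + 2.46 = 9.41.
2.50 < 2.85 → outlier.
2.53 < 2.85 → outlier.
2.57 < 2.85 → outlier.
All remaining values lie within [2.85, 9.41].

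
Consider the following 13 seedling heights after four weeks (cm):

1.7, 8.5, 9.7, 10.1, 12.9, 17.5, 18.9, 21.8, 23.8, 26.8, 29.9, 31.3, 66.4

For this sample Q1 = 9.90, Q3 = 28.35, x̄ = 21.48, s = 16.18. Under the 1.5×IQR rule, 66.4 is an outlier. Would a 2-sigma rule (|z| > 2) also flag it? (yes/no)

yes

z = (66.4 − 21.48) / 16.18 = 2.78.
|z| = 2.78 > 2.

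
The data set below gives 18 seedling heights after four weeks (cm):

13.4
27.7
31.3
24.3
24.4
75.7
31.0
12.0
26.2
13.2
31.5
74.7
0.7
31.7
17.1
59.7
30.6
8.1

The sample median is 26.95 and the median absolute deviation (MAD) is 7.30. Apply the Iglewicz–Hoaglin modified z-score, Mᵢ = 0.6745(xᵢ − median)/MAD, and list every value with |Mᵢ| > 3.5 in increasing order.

74.7, 75.7

|Mᵢ| > 3.5 ⇔ |xᵢ − 26.95| > 3.5·7.30/0.6745 = 37.88.
So outliers lie outside [-10.93, 64.83].
74.7: M = 4.41 → outlier.
75.7: M = 4.50 → outlier.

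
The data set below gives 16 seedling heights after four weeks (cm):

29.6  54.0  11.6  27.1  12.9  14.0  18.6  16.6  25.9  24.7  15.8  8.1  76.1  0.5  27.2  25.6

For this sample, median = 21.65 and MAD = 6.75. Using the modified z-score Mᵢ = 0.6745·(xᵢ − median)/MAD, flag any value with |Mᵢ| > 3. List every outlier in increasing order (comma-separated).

54.0, 76.1

|Mᵢ| > 3 ⇔ |xᵢ − 21.65| > 3·6.75/0.6745 = 30.02.
So outliers lie outside [-8.37, 51.67].
54.0: M = 3.23 → outlier.
76.1: M = 5.44 → outlier.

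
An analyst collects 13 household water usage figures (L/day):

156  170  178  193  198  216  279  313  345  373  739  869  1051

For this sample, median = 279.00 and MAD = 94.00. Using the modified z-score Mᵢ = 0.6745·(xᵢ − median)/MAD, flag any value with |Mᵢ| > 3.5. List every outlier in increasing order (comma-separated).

869, 1051

|Mᵢ| > 3.5 ⇔ |xᵢ − 279.00| > 3.5·94.00/0.6745 = 487.77.
So outliers lie outside [-208.77, 766.77].
869: M = 4.23 → outlier.
1051: M = 5.54 → outlier.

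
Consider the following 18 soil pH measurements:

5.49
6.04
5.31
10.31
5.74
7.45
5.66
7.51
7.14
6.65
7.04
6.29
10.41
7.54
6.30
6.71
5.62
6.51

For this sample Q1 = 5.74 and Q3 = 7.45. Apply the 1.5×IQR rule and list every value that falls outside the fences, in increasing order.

10.31, 10.41

IQR = Q3 − Q1 = 7.45 − 5.74 = 1.71.
Lower fence = Q1 − 1.5·IQR = 5.74 − 2.565 = 3.175.
Upper fence = Q3 + 1.5·IQR = 7.45 + 2.565 = 10.015.
10.31 > 10.015 → outlier.
10.41 > 10.015 → outlier.
All remaining values lie within [3.175, 10.015].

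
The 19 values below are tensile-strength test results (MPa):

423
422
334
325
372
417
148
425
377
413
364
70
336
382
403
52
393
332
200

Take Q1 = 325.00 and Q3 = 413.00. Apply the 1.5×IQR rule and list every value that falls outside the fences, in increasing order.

52, 70, 148

IQR = Q3 − Q1 = 413.00 − 325.00 = 88.00.
Lower fence = Q1 − 1.5·IQR = 325.00 − 132.00 = 193.00.
Upper fence = Q3 + 1.5·IQR = 413.00 + 132.00 = 545.00.
52 < 193.00 → outlier.
70 < 193.00 → outlier.
148 < 193.00 → outlier.
All remaining values lie within [193.00, 545.00].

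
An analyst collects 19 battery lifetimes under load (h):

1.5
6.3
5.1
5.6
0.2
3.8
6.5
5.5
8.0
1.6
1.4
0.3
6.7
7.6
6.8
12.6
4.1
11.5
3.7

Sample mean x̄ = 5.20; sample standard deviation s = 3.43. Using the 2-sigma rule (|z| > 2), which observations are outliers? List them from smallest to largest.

Cutoffs at x̄ ± 2s: 5.20 ± 2·3.43 = [-1.66, 12.06].
12.6: z = 2.16, |z| > 2 → outlier.
Every other value lies within [-1.66, 12.06].

12.6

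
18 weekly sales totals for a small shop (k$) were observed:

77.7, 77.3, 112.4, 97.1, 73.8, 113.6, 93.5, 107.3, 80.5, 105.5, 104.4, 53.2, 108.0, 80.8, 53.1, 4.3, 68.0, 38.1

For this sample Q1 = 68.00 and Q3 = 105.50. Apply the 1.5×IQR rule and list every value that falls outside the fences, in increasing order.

4.3

IQR = Q3 − Q1 = 105.50 − 68.00 = 37.50.
Lower fence = Q1 − 1.5·IQR = 68.00 − 56.25 = 11.75.
Upper fence = Q3 + 1.5·IQR = 105.50 + 56.25 = 161.75.
4.3 < 11.75 → outlier.
All remaining values lie within [11.75, 161.75].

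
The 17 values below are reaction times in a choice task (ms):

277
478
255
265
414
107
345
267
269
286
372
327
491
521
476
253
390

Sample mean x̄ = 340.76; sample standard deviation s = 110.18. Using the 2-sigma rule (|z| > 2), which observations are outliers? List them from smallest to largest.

Cutoffs at x̄ ± 2s: 340.76 ± 2·110.18 = [120.40, 561.12].
107: z = -2.12, |z| > 2 → outlier.
Every other value lies within [120.40, 561.12].

107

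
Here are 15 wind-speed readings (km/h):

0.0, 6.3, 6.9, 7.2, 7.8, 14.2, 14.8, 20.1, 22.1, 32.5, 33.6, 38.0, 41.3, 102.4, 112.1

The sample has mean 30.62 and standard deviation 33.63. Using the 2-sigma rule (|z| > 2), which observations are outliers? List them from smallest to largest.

Cutoffs at x̄ ± 2s: 30.62 ± 2·33.63 = [-36.64, 97.88].
102.4: z = 2.13, |z| > 2 → outlier.
112.1: z = 2.42, |z| > 2 → outlier.
Every other value lies within [-36.64, 97.88].

102.4, 112.1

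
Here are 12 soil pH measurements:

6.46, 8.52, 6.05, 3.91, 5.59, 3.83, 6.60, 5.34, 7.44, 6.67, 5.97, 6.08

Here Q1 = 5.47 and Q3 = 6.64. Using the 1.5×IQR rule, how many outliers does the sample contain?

1

IQR = 1.17; fences at 5.47 − 1.755 = 3.715 and 6.64 + 1.755 = 8.395.
Outside the cutoffs: 8.52.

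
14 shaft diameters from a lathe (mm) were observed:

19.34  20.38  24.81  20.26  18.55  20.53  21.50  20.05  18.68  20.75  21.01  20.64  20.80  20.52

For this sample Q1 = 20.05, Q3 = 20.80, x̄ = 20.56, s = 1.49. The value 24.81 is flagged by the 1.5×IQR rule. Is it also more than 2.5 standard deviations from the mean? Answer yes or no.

yes

z = (24.81 − 20.56) / 1.49 = 2.85.
|z| = 2.85 > 2.5.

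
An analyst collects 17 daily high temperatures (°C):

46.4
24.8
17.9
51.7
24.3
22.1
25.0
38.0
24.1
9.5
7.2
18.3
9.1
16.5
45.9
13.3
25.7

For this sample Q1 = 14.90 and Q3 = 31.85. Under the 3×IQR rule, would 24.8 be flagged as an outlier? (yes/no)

no

IQR = Q3 − Q1 = 31.85 − 14.90 = 16.95.
Lower fence = Q1 − 3·IQR = 14.90 − 50.85 = -35.95.
Upper fence = Q3 + 3·IQR = 31.85 + 50.85 = 82.70.
24.8 lies within [-35.95, 82.70].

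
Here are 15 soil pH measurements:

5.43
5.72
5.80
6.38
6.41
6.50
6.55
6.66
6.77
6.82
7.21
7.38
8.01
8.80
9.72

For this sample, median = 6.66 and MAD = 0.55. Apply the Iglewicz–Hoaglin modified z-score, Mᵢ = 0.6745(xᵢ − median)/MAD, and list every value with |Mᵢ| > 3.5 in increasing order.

9.72

|Mᵢ| > 3.5 ⇔ |xᵢ − 6.66| > 3.5·0.55/0.6745 = 2.85.
So outliers lie outside [3.81, 9.51].
9.72: M = 3.75 → outlier.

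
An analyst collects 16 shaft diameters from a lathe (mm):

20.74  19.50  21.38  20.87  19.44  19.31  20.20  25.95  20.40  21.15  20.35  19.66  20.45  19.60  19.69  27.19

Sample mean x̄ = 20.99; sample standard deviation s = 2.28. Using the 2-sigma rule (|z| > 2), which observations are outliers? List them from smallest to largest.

25.95, 27.19

Cutoffs at x̄ ± 2s: 20.99 ± 2·2.28 = [16.43, 25.55].
25.95: z = 2.18, |z| > 2 → outlier.
27.19: z = 2.72, |z| > 2 → outlier.
Every other value lies within [16.43, 25.55].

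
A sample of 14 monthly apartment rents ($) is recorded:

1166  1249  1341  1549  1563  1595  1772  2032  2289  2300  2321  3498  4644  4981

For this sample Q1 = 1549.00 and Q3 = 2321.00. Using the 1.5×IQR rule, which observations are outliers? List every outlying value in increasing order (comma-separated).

IQR = Q3 − Q1 = 2321.00 − 1549.00 = 772.00.
Lower fence = Q1 − 1.5·IQR = 1549.00 − 1158.00 = 391.00.
Upper fence = Q3 + 1.5·IQR = 2321.00 + 1158.00 = 3479.00.
3498 > 3479.00 → outlier.
4644 > 3479.00 → outlier.
4981 > 3479.00 → outlier.
All remaining values lie within [391.00, 3479.00].

3498, 4644, 4981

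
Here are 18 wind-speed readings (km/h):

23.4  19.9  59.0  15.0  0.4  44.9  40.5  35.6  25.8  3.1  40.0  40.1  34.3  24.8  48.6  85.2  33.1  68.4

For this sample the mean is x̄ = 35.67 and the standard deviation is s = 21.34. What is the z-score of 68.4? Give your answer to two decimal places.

z = (68.4 − 35.67) / 21.34 = 1.53.

1.53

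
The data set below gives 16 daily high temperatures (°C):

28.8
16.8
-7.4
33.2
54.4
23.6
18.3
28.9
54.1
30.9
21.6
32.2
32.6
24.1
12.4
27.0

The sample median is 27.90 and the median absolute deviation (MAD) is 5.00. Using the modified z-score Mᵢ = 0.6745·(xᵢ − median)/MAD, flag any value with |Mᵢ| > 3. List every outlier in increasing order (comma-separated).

-7.4, 54.1, 54.4

|Mᵢ| > 3 ⇔ |xᵢ − 27.90| > 3·5.00/0.6745 = 22.24.
So outliers lie outside [5.66, 50.14].
-7.4: M = -4.76 → outlier.
54.1: M = 3.53 → outlier.
54.4: M = 3.57 → outlier.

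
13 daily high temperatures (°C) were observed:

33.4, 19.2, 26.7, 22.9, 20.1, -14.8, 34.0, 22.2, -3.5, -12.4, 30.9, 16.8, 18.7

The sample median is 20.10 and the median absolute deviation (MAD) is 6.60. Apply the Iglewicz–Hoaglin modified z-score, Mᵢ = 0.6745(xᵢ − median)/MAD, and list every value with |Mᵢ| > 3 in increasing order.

|Mᵢ| > 3 ⇔ |xᵢ − 20.10| > 3·6.60/0.6745 = 29.36.
So outliers lie outside [-9.26, 49.46].
-14.8: M = -3.57 → outlier.
-12.4: M = -3.32 → outlier.

-14.8, -12.4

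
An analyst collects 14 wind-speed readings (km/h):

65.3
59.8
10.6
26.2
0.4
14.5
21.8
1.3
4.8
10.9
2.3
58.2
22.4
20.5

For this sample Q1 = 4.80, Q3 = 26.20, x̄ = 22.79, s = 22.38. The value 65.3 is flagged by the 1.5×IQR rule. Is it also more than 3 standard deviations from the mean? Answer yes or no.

no

z = (65.3 − 22.79) / 22.38 = 1.90.
|z| = 1.90 ≤ 3.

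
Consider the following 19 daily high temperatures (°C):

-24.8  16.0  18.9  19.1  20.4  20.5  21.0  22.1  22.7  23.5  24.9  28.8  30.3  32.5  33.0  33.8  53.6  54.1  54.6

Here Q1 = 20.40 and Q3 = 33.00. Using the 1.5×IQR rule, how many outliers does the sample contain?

IQR = 12.60; fences at 20.40 − 18.90 = 1.50 and 33.00 + 18.90 = 51.90.
Outside the cutoffs: -24.8, 53.6, 54.1, 54.6.

4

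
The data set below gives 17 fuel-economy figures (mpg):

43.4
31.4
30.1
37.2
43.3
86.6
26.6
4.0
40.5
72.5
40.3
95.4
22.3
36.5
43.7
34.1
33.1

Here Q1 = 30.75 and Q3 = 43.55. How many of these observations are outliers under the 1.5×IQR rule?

4

IQR = 12.80; fences at 30.75 − 19.20 = 11.55 and 43.55 + 19.20 = 62.75.
Outside the cutoffs: 4.0, 72.5, 86.6, 95.4.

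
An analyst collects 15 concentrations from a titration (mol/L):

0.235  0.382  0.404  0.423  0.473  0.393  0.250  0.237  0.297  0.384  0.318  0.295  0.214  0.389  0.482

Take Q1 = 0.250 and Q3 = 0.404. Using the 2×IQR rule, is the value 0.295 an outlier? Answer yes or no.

IQR = Q3 − Q1 = 0.404 − 0.250 = 0.154.
Lower fence = Q1 − 2·IQR = 0.250 − 0.308 = -0.058.
Upper fence = Q3 + 2·IQR = 0.404 + 0.308 = 0.712.
0.295 lies within [-0.058, 0.712].

no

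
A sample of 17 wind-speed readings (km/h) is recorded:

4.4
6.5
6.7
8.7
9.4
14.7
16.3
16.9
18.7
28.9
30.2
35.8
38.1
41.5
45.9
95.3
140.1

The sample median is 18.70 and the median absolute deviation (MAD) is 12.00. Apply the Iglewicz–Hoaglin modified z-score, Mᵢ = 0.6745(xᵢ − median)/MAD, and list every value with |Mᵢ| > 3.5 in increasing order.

95.3, 140.1

|Mᵢ| > 3.5 ⇔ |xᵢ − 18.70| > 3.5·12.00/0.6745 = 62.27.
So outliers lie outside [-43.57, 80.97].
95.3: M = 4.31 → outlier.
140.1: M = 6.82 → outlier.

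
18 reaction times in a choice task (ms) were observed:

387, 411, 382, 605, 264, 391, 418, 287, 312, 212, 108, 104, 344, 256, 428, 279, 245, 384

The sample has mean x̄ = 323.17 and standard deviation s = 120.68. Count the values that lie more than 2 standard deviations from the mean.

1

Cutoffs: x̄ ± 2s = [81.81, 564.53].
Outside the cutoffs: 605.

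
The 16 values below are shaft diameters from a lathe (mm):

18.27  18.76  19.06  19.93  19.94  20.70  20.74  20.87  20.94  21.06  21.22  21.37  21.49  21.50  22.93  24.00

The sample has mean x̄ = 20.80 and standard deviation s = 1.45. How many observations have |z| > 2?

Cutoffs: x̄ ± 2s = [17.90, 23.70].
Outside the cutoffs: 24.00.

1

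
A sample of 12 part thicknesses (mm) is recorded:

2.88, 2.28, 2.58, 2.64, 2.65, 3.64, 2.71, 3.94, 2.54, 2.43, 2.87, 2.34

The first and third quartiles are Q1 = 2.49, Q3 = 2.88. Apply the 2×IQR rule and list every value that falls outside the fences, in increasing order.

3.94

IQR = Q3 − Q1 = 2.88 − 2.49 = 0.39.
Lower fence = Q1 − 2·IQR = 2.49 − 0.78 = 1.71.
Upper fence = Q3 + 2·IQR = 2.88 + 0.78 = 3.66.
3.94 > 3.66 → outlier.
All remaining values lie within [1.71, 3.66].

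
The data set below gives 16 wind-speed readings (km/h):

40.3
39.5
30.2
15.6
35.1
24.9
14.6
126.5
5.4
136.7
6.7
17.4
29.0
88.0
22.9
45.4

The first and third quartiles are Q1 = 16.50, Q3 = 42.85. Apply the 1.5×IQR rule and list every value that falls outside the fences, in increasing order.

IQR = Q3 − Q1 = 42.85 − 16.50 = 26.35.
Lower fence = Q1 − 1.5·IQR = 16.50 − 39.525 = -23.025.
Upper fence = Q3 + 1.5·IQR = 42.85 + 39.525 = 82.375.
88.0 > 82.375 → outlier.
126.5 > 82.375 → outlier.
136.7 > 82.375 → outlier.
All remaining values lie within [-23.025, 82.375].

88.0, 126.5, 136.7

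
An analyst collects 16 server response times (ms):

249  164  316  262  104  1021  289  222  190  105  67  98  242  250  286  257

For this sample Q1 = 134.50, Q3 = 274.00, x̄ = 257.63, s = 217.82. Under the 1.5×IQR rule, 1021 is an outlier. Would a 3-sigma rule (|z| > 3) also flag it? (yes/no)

z = (1021 − 257.63) / 217.82 = 3.50.
|z| = 3.50 > 3.

yes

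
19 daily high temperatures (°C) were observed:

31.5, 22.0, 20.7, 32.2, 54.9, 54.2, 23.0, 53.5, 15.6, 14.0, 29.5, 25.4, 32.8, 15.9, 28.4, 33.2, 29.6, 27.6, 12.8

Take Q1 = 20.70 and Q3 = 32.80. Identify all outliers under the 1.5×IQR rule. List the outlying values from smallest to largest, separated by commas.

53.5, 54.2, 54.9

IQR = Q3 − Q1 = 32.80 − 20.70 = 12.10.
Lower fence = Q1 − 1.5·IQR = 20.70 − 18.15 = 2.55.
Upper fence = Q3 + 1.5·IQR = 32.80 + 18.15 = 50.95.
53.5 > 50.95 → outlier.
54.2 > 50.95 → outlier.
54.9 > 50.95 → outlier.
All remaining values lie within [2.55, 50.95].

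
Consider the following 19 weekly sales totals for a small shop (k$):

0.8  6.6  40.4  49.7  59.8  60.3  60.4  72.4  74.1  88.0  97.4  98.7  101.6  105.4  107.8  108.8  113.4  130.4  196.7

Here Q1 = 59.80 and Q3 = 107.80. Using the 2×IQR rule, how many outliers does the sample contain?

IQR = 48.00; fences at 59.80 − 96.00 = -36.20 and 107.80 + 96.00 = 203.80.
Every value lies within the cutoffs.

0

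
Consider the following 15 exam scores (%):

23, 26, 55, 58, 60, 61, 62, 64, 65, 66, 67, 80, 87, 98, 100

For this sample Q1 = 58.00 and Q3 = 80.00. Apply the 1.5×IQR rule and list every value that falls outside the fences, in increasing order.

IQR = Q3 − Q1 = 80.00 − 58.00 = 22.00.
Lower fence = Q1 − 1.5·IQR = 58.00 − 33.00 = 25.00.
Upper fence = Q3 + 1.5·IQR = 80.00 + 33.00 = 113.00.
23 < 25.00 → outlier.
All remaining values lie within [25.00, 113.00].

23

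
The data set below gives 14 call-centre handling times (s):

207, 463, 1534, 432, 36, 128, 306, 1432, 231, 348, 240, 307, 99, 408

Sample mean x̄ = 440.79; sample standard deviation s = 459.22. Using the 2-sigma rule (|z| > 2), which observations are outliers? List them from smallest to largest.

Cutoffs at x̄ ± 2s: 440.79 ± 2·459.22 = [-477.65, 1359.23].
1432: z = 2.16, |z| > 2 → outlier.
1534: z = 2.38, |z| > 2 → outlier.
Every other value lies within [-477.65, 1359.23].

1432, 1534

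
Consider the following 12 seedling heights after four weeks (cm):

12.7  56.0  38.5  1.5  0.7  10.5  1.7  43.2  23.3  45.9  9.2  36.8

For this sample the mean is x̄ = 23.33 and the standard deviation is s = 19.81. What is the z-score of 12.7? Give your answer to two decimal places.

z = (12.7 − 23.33) / 19.81 = -0.54.

-0.54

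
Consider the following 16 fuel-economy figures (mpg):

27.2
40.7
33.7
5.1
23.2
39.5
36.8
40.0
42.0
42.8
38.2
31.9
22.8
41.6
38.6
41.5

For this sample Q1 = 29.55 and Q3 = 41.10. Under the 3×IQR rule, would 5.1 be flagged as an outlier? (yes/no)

no

IQR = Q3 − Q1 = 41.10 − 29.55 = 11.55.
Lower fence = Q1 − 3·IQR = 29.55 − 34.65 = -5.10.
Upper fence = Q3 + 3·IQR = 41.10 + 34.65 = 75.75.
5.1 lies within [-5.10, 75.75].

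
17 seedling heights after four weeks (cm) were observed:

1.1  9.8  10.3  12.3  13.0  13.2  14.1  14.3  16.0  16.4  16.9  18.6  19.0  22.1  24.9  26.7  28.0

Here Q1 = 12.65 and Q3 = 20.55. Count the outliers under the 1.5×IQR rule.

IQR = 7.90; fences at 12.65 − 11.85 = 0.80 and 20.55 + 11.85 = 32.40.
Every value lies within the cutoffs.

0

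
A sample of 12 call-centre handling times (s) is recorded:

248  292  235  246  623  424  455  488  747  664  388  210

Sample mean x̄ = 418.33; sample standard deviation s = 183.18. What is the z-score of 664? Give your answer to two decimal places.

1.34

z = (664 − 418.33) / 183.18 = 1.34.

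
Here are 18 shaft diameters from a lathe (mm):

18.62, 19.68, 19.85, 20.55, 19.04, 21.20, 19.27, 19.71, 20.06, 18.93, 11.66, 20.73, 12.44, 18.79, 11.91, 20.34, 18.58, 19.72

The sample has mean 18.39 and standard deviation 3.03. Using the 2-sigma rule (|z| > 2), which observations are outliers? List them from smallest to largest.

11.66, 11.91

Cutoffs at x̄ ± 2s: 18.39 ± 2·3.03 = [12.33, 24.45].
11.66: z = -2.22, |z| > 2 → outlier.
11.91: z = -2.14, |z| > 2 → outlier.
Every other value lies within [12.33, 24.45].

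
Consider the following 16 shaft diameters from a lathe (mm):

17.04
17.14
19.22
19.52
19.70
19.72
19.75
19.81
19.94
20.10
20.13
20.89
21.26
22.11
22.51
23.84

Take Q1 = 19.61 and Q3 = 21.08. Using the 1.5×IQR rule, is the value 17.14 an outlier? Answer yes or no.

yes

IQR = Q3 − Q1 = 21.08 − 19.61 = 1.47.
Lower fence = Q1 − 1.5·IQR = 19.61 − 2.205 = 17.405.
Upper fence = Q3 + 1.5·IQR = 21.08 + 2.205 = 23.285.
17.14 lies below the lower fence.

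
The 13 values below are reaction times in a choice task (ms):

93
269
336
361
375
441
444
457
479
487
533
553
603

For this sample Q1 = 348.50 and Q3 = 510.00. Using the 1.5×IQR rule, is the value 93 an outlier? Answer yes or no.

yes

IQR = Q3 − Q1 = 510.00 − 348.50 = 161.50.
Lower fence = Q1 − 1.5·IQR = 348.50 − 242.25 = 106.25.
Upper fence = Q3 + 1.5·IQR = 510.00 + 242.25 = 752.25.
93 lies below the lower fence.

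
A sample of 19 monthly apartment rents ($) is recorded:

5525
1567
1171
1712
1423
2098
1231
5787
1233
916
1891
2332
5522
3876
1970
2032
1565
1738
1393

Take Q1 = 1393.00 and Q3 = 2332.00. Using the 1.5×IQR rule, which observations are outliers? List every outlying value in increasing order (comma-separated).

IQR = Q3 − Q1 = 2332.00 − 1393.00 = 939.00.
Lower fence = Q1 − 1.5·IQR = 1393.00 − 1408.50 = -15.50.
Upper fence = Q3 + 1.5·IQR = 2332.00 + 1408.50 = 3740.50.
3876 > 3740.50 → outlier.
5522 > 3740.50 → outlier.
5525 > 3740.50 → outlier.
5787 > 3740.50 → outlier.
All remaining values lie within [-15.50, 3740.50].

3876, 5522, 5525, 5787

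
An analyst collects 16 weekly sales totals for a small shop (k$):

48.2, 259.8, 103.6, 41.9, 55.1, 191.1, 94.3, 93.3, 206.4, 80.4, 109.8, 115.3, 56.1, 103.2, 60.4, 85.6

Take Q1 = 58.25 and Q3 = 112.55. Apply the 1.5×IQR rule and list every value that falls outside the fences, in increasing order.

206.4, 259.8

IQR = Q3 − Q1 = 112.55 − 58.25 = 54.30.
Lower fence = Q1 − 1.5·IQR = 58.25 − 81.45 = -23.20.
Upper fence = Q3 + 1.5·IQR = 112.55 + 81.45 = 194.00.
206.4 > 194.00 → outlier.
259.8 > 194.00 → outlier.
All remaining values lie within [-23.20, 194.00].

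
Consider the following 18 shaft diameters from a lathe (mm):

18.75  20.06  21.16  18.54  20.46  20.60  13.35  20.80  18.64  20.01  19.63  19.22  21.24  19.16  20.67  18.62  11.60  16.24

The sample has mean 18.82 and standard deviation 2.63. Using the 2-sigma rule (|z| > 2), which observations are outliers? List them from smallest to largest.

11.60, 13.35

Cutoffs at x̄ ± 2s: 18.82 ± 2·2.63 = [13.56, 24.08].
11.60: z = -2.75, |z| > 2 → outlier.
13.35: z = -2.08, |z| > 2 → outlier.
Every other value lies within [13.56, 24.08].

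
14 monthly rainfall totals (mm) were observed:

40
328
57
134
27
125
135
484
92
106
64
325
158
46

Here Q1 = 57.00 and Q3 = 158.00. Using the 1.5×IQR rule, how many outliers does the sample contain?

IQR = 101.00; fences at 57.00 − 151.50 = -94.50 and 158.00 + 151.50 = 309.50.
Outside the cutoffs: 325, 328, 484.

3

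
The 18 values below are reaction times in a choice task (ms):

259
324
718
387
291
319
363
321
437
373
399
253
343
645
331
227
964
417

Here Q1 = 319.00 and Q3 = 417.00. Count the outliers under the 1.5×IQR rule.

3

IQR = 98.00; fences at 319.00 − 147.00 = 172.00 and 417.00 + 147.00 = 564.00.
Outside the cutoffs: 645, 718, 964.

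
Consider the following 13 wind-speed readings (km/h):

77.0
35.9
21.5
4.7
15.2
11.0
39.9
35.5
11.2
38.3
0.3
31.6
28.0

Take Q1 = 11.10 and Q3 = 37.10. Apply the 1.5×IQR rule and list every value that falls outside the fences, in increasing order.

IQR = Q3 − Q1 = 37.10 − 11.10 = 26.00.
Lower fence = Q1 − 1.5·IQR = 11.10 − 39.00 = -27.90.
Upper fence = Q3 + 1.5·IQR = 37.10 + 39.00 = 76.10.
77.0 > 76.10 → outlier.
All remaining values lie within [-27.90, 76.10].

77.0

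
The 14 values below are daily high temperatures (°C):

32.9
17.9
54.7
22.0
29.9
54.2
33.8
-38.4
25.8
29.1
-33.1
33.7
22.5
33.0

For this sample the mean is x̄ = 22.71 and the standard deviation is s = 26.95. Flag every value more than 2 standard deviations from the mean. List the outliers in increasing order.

-38.4, -33.1

Cutoffs at x̄ ± 2s: 22.71 ± 2·26.95 = [-31.19, 76.61].
-38.4: z = -2.27, |z| > 2 → outlier.
-33.1: z = -2.07, |z| > 2 → outlier.
Every other value lies within [-31.19, 76.61].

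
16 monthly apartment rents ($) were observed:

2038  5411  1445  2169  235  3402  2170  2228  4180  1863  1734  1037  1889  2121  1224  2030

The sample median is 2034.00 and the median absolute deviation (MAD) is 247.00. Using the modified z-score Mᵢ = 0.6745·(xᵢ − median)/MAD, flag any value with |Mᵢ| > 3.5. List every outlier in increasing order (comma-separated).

|Mᵢ| > 3.5 ⇔ |xᵢ − 2034.00| > 3.5·247.00/0.6745 = 1281.69.
So outliers lie outside [752.31, 3315.69].
235: M = -4.91 → outlier.
3402: M = 3.74 → outlier.
4180: M = 5.86 → outlier.
5411: M = 9.22 → outlier.

235, 3402, 4180, 5411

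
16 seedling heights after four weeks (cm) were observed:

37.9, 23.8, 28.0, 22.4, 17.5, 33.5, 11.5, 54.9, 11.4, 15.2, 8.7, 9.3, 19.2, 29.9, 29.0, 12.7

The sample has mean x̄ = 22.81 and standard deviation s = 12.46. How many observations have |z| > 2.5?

1

Cutoffs: x̄ ± 2.5s = [-8.34, 53.96].
Outside the cutoffs: 54.9.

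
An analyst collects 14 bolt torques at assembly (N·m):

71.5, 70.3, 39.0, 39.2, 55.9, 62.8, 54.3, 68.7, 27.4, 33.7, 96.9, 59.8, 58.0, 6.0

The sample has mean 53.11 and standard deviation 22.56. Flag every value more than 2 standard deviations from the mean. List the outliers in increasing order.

6.0

Cutoffs at x̄ ± 2s: 53.11 ± 2·22.56 = [7.99, 98.23].
6.0: z = -2.09, |z| > 2 → outlier.
Every other value lies within [7.99, 98.23].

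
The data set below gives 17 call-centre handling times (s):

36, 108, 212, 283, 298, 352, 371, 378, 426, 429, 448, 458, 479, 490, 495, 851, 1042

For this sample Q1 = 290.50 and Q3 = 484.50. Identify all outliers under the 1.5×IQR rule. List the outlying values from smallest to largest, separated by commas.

IQR = Q3 − Q1 = 484.50 − 290.50 = 194.00.
Lower fence = Q1 − 1.5·IQR = 290.50 − 291.00 = -0.50.
Upper fence = Q3 + 1.5·IQR = 484.50 + 291.00 = 775.50.
851 > 775.50 → outlier.
1042 > 775.50 → outlier.
All remaining values lie within [-0.50, 775.50].

851, 1042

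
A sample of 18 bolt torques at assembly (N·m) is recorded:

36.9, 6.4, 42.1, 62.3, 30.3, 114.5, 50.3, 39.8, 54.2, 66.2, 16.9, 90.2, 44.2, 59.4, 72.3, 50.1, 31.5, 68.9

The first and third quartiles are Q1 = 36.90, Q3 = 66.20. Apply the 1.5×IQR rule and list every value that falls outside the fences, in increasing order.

IQR = Q3 − Q1 = 66.20 − 36.90 = 29.30.
Lower fence = Q1 − 1.5·IQR = 36.90 − 43.95 = -7.05.
Upper fence = Q3 + 1.5·IQR = 66.20 + 43.95 = 110.15.
114.5 > 110.15 → outlier.
All remaining values lie within [-7.05, 110.15].

114.5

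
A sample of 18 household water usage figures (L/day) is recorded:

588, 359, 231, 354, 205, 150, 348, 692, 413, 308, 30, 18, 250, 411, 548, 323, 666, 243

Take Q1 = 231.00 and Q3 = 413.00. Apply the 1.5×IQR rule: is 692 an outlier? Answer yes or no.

yes

IQR = Q3 − Q1 = 413.00 − 231.00 = 182.00.
Lower fence = Q1 − 1.5·IQR = 231.00 − 273.00 = -42.00.
Upper fence = Q3 + 1.5·IQR = 413.00 + 273.00 = 686.00.
692 lies above the upper fence.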